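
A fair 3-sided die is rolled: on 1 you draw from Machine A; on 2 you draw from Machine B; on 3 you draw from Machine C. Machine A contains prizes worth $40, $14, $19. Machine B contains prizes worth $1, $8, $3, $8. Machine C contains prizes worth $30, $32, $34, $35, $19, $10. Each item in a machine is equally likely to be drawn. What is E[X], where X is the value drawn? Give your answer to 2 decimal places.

$18.67

E[X | Machine A] = (40 + 14 + 19)/3 = 73/3
E[X | Machine B] = (1 + 8 + 3 + 8)/4 = 5
E[X | Machine C] = (30 + 32 + 34 + 35 + 19 + 10)/6 = 80/3
E[X] = (1/3)·73/3 + (1/3)·5 + (1/3)·80/3 = 56/3 ≈ 18.67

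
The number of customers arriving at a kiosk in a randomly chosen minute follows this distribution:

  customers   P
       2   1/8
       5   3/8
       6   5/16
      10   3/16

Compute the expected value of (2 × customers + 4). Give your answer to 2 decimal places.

15.75

E[2x+4] = (1/8)·8 + (3/8)·14 + (5/16)·16 + (3/16)·24
     = 63/4 ≈ 15.75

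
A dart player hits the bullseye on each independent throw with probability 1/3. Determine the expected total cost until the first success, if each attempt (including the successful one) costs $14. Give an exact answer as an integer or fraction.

E[#attempts] = 1/p = 3; E[cost] = 14·3 = 42.

$42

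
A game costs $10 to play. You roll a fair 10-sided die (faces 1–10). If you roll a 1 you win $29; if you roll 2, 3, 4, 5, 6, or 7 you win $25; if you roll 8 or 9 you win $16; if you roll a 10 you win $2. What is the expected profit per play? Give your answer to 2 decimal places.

E[payout] = (1/10)·2 + (1/5)·16 + (3/5)·25 + (1/10)·29 = 213/10
Expected profit = 213/10 − 10 = 113/10 ≈ $11.30

$11.30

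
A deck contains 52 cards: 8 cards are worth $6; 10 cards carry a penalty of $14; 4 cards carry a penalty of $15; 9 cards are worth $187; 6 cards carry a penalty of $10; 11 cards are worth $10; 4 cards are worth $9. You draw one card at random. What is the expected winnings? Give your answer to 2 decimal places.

E[payout] = (8/52)·6 + (10/52)·(-14) + (4/52)·(-15) + (9/52)·187 + (6/52)·(-10) + (11/52)·10 + (4/52)·9 = 1617/52
≈ $31.10

$31.10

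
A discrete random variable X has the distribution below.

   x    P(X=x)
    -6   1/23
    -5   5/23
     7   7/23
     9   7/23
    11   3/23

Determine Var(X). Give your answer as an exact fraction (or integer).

E[X] = (1/23)·(-6) + (5/23)·(-5) + (7/23)·7 + (7/23)·9 + (3/23)·11 = 114/23
E[X²] = (1/23)·36 + (5/23)·25 + (7/23)·49 + (7/23)·81 + (3/23)·121 = 1434/23
Var(X) = 1434/23 − (114/23)² = 19986/529

19986/529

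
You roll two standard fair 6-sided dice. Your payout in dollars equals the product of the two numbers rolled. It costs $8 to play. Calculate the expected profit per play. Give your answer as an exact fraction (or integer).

Distribution of the product of the two numbers rolled: 1 w.p. 1/36, 2 w.p. 1/18, 3 w.p. 1/18, 4 w.p. 1/12, 5 w.p. 1/18, 6 w.p. 1/9, …
E[payout] = (1/36)·1 + (1/18)·2 + (1/18)·3 + (1/12)·4 + (1/18)·5 + (1/9)·6 + (1/18)·8 + (1/36)·9 + (1/18)·10 + (1/9)·12 + (1/18)·15 + (1/36)·16 + (1/18)·18 + (1/18)·20 + (1/18)·24 + (1/36)·25 + (1/18)·30 + (1/36)·36 = 49/4
Expected profit = 49/4 − 8 = 17/4

17/4 dollars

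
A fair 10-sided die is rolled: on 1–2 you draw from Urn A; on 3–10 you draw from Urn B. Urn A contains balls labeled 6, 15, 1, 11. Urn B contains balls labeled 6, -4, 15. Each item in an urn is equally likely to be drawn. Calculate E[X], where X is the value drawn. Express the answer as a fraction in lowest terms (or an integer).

E[X | Urn A] = (6 + 15 + 1 + 11)/4 = 33/4
E[X | Urn B] = (6 − 4 + 15)/3 = 17/3
E[X] = (1/5)·33/4 + (4/5)·17/3 = 371/60

371/60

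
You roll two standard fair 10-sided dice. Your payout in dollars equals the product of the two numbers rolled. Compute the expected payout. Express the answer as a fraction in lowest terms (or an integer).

Distribution of the product of the two numbers rolled: 1 w.p. 1/100, 2 w.p. 1/50, 3 w.p. 1/50, 4 w.p. 3/100, 5 w.p. 1/50, 6 w.p. 1/25, …
E[payout] = (1/100)·1 + (1/50)·2 + (1/50)·3 + (3/100)·4 + (1/50)·5 + (1/25)·6 + (1/50)·7 + (1/25)·8 + (3/100)·9 + (1/25)·10 + (1/25)·12 + (1/50)·14 + (1/50)·15 + (3/100)·16 + (1/25)·18 + (1/25)·20 + (1/50)·21 + (1/25)·24 + (1/100)·25 + (1/50)·27 + (1/50)·28 + (1/25)·30 + (1/50)·32 + (1/50)·35 + (3/100)·36 + (1/25)·40 + (1/50)·42 + (1/50)·45 + (1/50)·48 + (1/100)·49 + (1/50)·50 + (1/50)·54 + (1/50)·56 + (1/50)·60 + (1/50)·63 + (1/100)·64 + (1/50)·70 + (1/50)·72 + (1/50)·80 + (1/100)·81 + (1/50)·90 + (1/100)·100 = 121/4

121/4 dollars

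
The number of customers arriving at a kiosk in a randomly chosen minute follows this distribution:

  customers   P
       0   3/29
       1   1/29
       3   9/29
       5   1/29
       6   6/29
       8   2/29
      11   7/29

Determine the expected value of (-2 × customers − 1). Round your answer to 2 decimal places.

E[-2x-1] = (3/29)·(-1) + (1/29)·(-3) + (9/29)·(-7) + (1/29)·(-11) + (6/29)·(-13) + (2/29)·(-17) + (7/29)·(-23)
     = -353/29 ≈ -12.17

-12.17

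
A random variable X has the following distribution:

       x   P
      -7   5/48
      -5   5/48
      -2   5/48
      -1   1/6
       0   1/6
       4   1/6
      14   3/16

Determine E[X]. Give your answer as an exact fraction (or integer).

5/3

E[X] = (5/48)·(-7) + (5/48)·(-5) + (5/48)·(-2) + (1/6)·(-1) + (1/6)·0 + (1/6)·4 + (3/16)·14
     = 5/3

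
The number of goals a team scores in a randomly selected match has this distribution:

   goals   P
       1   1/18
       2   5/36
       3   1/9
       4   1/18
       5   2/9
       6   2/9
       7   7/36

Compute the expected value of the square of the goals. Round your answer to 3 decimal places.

25.583

E[X²] = (1/18)·1 + (5/36)·4 + (1/9)·9 + (1/18)·16 + (2/9)·25 + (2/9)·36 + (7/36)·49
     = 307/12 ≈ 25.583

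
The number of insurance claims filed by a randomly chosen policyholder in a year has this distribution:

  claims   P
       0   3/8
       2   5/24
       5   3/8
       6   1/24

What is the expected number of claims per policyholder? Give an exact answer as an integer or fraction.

61/24

E[X] = (3/8)·0 + (5/24)·2 + (3/8)·5 + (1/24)·6
     = 61/24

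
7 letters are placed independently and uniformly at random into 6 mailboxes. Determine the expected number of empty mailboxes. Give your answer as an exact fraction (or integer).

Let Xⱼ=1 if mailbox j is empty. P(Xⱼ=1) = ((6-1)/6)^7 = 78125/279936.
By linearity, E[#empty] = 6·78125/279936 = 78125/46656.

78125/46656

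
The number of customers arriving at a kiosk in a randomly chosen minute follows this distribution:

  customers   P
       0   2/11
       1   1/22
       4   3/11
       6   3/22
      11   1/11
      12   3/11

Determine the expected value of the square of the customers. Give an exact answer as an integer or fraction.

1311/22

E[X²] = (2/11)·0 + (1/22)·1 + (3/11)·16 + (3/22)·36 + (1/11)·121 + (3/11)·144
     = 1311/22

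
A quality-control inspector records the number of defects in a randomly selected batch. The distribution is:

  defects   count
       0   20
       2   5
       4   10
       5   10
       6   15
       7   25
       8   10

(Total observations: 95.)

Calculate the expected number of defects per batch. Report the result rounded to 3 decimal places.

Total = 95, so P(defects=0) = 20/95, etc.
E[X] = (4/19)·0 + (1/19)·2 + (2/19)·4 + (2/19)·5 + (3/19)·6 + (5/19)·7 + (2/19)·8
     = 89/19 ≈ 4.684

4.684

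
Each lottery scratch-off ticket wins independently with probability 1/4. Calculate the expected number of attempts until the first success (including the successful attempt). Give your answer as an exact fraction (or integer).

For a geometric distribution, E[trials] = 1/p = 1/(1/4) = 4.

4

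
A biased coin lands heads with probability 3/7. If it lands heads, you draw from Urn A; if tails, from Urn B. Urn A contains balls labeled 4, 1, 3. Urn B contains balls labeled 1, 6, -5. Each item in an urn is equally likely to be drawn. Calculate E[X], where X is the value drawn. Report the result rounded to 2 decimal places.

E[X | Urn A] = (4 + 1 + 3)/3 = 8/3
E[X | Urn B] = (1 + 6 − 5)/3 = 2/3
E[X] = (3/7)·8/3 + (4/7)·2/3 = 32/21 ≈ 1.52

1.52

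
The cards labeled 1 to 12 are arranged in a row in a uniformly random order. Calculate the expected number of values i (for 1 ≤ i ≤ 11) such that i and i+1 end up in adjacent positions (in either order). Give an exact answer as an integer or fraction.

For each i ∈ {1,…,11}, let Xᵢ = 1 if i and i+1 are adjacent. P(Xᵢ=1) = 2·(12−1)!/12! = 2/12.
By linearity, E[ΣXᵢ] = (11)·(2/12) = 11/6.

11/6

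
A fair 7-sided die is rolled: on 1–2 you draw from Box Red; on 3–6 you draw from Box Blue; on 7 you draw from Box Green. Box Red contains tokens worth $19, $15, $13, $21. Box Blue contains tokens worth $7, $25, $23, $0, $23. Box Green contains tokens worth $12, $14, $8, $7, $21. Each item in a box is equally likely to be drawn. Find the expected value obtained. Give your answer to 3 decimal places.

E[X | Box Red] = (19 + 15 + 13 + 21)/4 = 17
E[X | Box Blue] = (7 + 25 + 23 + 0 + 23)/5 = 78/5
E[X | Box Green] = (12 + 14 + 8 + 7 + 21)/5 = 62/5
E[X] = (2/7)·17 + (4/7)·78/5 + (1/7)·62/5 = 544/35 ≈ 15.543

$15.543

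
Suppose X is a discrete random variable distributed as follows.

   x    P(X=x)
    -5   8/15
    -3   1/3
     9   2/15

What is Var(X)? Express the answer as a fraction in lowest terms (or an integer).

4736/225

E[X] = (8/15)·(-5) + (1/3)·(-3) + (2/15)·9 = -37/15
E[X²] = (8/15)·25 + (1/3)·9 + (2/15)·81 = 407/15
Var(X) = 407/15 − (-37/15)² = 4736/225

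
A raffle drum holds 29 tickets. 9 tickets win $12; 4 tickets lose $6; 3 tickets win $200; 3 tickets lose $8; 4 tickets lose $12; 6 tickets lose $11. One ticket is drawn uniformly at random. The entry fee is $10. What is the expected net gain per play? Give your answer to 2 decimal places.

E[payout] = (9/29)·12 + (4/29)·(-6) + (3/29)·200 + (3/29)·(-8) + (4/29)·(-12) + (6/29)·(-11) = 546/29
Expected profit = 546/29 − 10 = 256/29 ≈ $8.83

$8.83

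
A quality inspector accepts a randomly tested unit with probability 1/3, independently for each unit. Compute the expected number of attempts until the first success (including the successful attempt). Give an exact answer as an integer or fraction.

3

For a geometric distribution, E[trials] = 1/p = 1/(1/3) = 3.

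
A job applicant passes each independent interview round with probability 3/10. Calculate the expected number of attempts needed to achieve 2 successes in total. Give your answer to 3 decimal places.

6.667

By linearity (sum of 2 independent geometric waits), E[trials] = 2/p = 2/(3/10) = 20/3.
≈ 6.667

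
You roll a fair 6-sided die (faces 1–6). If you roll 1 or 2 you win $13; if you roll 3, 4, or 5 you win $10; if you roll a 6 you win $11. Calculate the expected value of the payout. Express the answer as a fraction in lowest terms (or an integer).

E[payout] = (1/2)·10 + (1/6)·11 + (1/3)·13 = 67/6

67/6 dollars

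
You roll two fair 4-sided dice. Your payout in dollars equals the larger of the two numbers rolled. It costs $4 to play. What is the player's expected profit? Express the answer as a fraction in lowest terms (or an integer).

Distribution of the larger of the two numbers rolled: 1 w.p. 1/16, 2 w.p. 3/16, 3 w.p. 5/16, 4 w.p. 7/16
E[payout] = (1/16)·1 + (3/16)·2 + (5/16)·3 + (7/16)·4 = 25/8
Expected profit = 25/8 − 4 = -7/8

-7/8 dollars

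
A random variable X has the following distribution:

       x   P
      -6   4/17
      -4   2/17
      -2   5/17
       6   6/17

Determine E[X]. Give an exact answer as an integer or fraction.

E[X] = (4/17)·(-6) + (2/17)·(-4) + (5/17)·(-2) + (6/17)·6
     = -6/17

-6/17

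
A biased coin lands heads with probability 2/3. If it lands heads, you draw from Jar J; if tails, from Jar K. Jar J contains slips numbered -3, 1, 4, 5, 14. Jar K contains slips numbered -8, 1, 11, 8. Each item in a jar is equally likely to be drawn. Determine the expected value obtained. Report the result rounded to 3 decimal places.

E[X | Jar J] = (-3 + 1 + 4 + 5 + 14)/5 = 21/5
E[X | Jar K] = (-8 + 1 + 11 + 8)/4 = 3
E[X] = (2/3)·21/5 + (1/3)·3 = 19/5 ≈ 3.800

3.800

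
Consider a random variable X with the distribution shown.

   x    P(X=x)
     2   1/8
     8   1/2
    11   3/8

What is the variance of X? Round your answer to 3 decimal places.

7.734

E[X] = (1/8)·2 + (1/2)·8 + (3/8)·11 = 67/8
E[X²] = (1/8)·4 + (1/2)·64 + (3/8)·121 = 623/8
Var(X) = 623/8 − (67/8)² = 495/64 ≈ 7.734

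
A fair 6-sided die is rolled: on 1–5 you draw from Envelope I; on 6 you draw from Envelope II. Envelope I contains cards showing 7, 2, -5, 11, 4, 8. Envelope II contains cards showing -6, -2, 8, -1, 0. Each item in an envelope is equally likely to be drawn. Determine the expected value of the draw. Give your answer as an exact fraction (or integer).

E[X | Envelope I] = (7 + 2 − 5 + 11 + 4 + 8)/6 = 9/2
E[X | Envelope II] = (-6 − 2 + 8 − 1 + 0)/5 = -1/5
E[X] = (5/6)·9/2 + (1/6)·(-1/5) = 223/60

223/60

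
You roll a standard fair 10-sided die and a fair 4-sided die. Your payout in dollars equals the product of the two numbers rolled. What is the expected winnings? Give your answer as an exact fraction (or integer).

55/4 dollars

Distribution of the product of the two numbers rolled: 1 w.p. 1/40, 2 w.p. 1/20, 3 w.p. 1/20, 4 w.p. 3/40, 5 w.p. 1/40, 6 w.p. 3/40, …
E[payout] = (1/40)·1 + (1/20)·2 + (1/20)·3 + (3/40)·4 + (1/40)·5 + (3/40)·6 + (1/40)·7 + (3/40)·8 + (1/20)·9 + (1/20)·10 + (3/40)·12 + (1/40)·14 + (1/40)·15 + (1/20)·16 + (1/20)·18 + (1/20)·20 + (1/40)·21 + (1/20)·24 + (1/40)·27 + (1/40)·28 + (1/40)·30 + (1/40)·32 + (1/40)·36 + (1/40)·40 = 55/4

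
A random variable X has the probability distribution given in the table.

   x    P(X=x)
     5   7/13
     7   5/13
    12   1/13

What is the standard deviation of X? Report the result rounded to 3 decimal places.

E[X] = 82/13, E[X²] = 564/13
Var(X) = E[X²] − (E[X])² = 564/13 − 6724/169 = 608/169
SD(X) = √(608/169) ≈ 1.897

1.897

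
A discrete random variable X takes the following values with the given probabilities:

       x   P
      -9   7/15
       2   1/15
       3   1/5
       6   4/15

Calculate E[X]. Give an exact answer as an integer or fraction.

E[X] = (7/15)·(-9) + (1/15)·2 + (1/5)·3 + (4/15)·6
     = -28/15

-28/15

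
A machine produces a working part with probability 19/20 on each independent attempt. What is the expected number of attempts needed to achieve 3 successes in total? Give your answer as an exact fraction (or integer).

60/19

By linearity (sum of 3 independent geometric waits), E[trials] = 3/p = 3/(19/20) = 60/19.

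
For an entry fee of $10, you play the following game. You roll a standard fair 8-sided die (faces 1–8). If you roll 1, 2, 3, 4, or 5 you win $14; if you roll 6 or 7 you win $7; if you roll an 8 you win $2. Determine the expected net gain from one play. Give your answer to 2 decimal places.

$0.75

E[payout] = (1/8)·2 + (1/4)·7 + (5/8)·14 = 43/4
Expected profit = 43/4 − 10 = 3/4 ≈ $0.75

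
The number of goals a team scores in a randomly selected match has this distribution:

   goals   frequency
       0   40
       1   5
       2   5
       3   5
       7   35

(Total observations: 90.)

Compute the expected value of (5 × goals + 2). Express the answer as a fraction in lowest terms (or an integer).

311/18

Total = 90, so P(goals=0) = 40/90, etc.
E[5x+2] = (4/9)·2 + (1/18)·7 + (1/18)·12 + (1/18)·17 + (7/18)·37
     = 311/18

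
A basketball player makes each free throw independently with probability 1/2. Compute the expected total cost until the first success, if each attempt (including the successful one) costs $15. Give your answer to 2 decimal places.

$30.00

E[#attempts] = 1/p = 2; E[cost] = 15·2 = 30.
≈ 30.00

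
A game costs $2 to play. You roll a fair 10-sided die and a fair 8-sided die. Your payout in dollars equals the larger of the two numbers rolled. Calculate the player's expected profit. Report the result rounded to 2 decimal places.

$4.55

Distribution of the larger of the two numbers rolled: 1 w.p. 1/80, 2 w.p. 3/80, 3 w.p. 1/16, 4 w.p. 7/80, 5 w.p. 9/80, 6 w.p. 11/80, …
E[payout] = (1/80)·1 + (3/80)·2 + (1/16)·3 + (7/80)·4 + (9/80)·5 + (11/80)·6 + (13/80)·7 + (3/16)·8 + (1/10)·9 + (1/10)·10 = 131/20
Expected profit = 131/20 − 2 = 91/20 ≈ $4.55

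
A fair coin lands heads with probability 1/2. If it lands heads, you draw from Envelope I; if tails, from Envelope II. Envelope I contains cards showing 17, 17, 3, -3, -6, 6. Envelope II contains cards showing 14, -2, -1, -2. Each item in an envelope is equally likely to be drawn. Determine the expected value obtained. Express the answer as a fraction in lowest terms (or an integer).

95/24

E[X | Envelope I] = (17 + 17 + 3 − 3 − 6 + 6)/6 = 17/3
E[X | Envelope II] = (14 − 2 − 1 − 2)/4 = 9/4
E[X] = (1/2)·17/3 + (1/2)·9/4 = 95/24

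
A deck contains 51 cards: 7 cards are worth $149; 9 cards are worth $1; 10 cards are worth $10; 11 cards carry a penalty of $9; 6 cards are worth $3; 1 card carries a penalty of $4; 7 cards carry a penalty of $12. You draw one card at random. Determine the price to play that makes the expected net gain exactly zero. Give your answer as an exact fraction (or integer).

E[payout] = (7/51)·149 + (9/51)·1 + (10/51)·10 + (11/51)·(-9) + (6/51)·3 + (1/51)·(-4) + (7/51)·(-12) = 983/51
Fair fee = E[payout] = 983/51

983/51 dollars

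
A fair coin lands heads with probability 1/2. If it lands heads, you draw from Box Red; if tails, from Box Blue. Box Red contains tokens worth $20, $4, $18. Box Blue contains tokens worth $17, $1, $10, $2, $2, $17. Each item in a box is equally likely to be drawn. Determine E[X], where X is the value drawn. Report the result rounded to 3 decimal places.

E[X | Box Red] = (20 + 4 + 18)/3 = 14
E[X | Box Blue] = (17 + 1 + 10 + 2 + 2 + 17)/6 = 49/6
E[X] = (1/2)·14 + (1/2)·49/6 = 133/12 ≈ 11.083

$11.083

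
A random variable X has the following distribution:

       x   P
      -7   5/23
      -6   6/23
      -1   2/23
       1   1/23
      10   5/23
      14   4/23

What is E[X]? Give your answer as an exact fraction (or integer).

34/23

E[X] = (5/23)·(-7) + (6/23)·(-6) + (2/23)·(-1) + (1/23)·1 + (5/23)·10 + (4/23)·14
     = 34/23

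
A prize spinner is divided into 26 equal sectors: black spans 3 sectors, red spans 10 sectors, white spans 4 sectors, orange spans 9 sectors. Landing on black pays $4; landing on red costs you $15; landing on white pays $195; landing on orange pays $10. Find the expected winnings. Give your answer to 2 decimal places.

E[payout] = (3/26)·4 + (10/26)·(-15) + (4/26)·195 + (9/26)·10 = 366/13
≈ $28.15

$28.15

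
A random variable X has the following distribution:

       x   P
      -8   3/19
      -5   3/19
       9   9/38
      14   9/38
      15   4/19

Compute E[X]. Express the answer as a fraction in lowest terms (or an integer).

E[X] = (3/19)·(-8) + (3/19)·(-5) + (9/38)·9 + (9/38)·14 + (4/19)·15
     = 249/38

249/38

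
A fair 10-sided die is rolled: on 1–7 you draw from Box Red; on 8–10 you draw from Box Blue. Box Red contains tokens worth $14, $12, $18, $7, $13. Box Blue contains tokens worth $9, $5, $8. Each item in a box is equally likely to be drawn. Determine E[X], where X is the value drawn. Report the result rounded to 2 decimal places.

$11.16

E[X | Box Red] = (14 + 12 + 18 + 7 + 13)/5 = 64/5
E[X | Box Blue] = (9 + 5 + 8)/3 = 22/3
E[X] = (7/10)·64/5 + (3/10)·22/3 = 279/25 ≈ 11.16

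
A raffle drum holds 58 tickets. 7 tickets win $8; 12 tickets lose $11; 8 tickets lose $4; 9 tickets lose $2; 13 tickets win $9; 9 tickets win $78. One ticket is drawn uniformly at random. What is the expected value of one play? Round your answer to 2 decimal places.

E[payout] = (7/58)·8 + (12/58)·(-11) + (8/58)·(-4) + (9/58)·(-2) + (13/58)·9 + (9/58)·78 = 693/58
≈ $11.95

$11.95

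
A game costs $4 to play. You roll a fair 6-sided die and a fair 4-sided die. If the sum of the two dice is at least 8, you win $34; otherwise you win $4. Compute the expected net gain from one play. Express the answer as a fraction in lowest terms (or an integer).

E[payout] = (3/4)·4 + (1/4)·34 = 23/2
Expected profit = 23/2 − 4 = 15/2

15/2 dollars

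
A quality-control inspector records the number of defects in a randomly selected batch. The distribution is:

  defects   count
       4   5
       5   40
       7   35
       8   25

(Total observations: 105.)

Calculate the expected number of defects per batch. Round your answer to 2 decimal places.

Total = 105, so P(defects=4) = 5/105, etc.
E[X] = (1/21)·4 + (8/21)·5 + (1/3)·7 + (5/21)·8
     = 19/3 ≈ 6.33

6.33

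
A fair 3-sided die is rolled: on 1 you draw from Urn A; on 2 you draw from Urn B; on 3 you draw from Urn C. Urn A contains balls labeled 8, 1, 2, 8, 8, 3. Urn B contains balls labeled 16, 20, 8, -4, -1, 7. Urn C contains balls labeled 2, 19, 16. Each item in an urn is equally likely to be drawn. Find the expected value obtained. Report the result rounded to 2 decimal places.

E[X | Urn A] = (8 + 1 + 2 + 8 + 8 + 3)/6 = 5
E[X | Urn B] = (16 + 20 + 8 − 4 − 1 + 7)/6 = 23/3
E[X | Urn C] = (2 + 19 + 16)/3 = 37/3
E[X] = (1/3)·5 + (1/3)·23/3 + (1/3)·37/3 = 25/3 ≈ 8.33

8.33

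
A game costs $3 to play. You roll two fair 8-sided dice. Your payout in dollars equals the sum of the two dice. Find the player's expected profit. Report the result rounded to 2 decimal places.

$6.00

Distribution of the sum of the two dice: 2 w.p. 1/64, 3 w.p. 1/32, 4 w.p. 3/64, 5 w.p. 1/16, 6 w.p. 5/64, 7 w.p. 3/32, …
E[payout] = (1/64)·2 + (1/32)·3 + (3/64)·4 + (1/16)·5 + (5/64)·6 + (3/32)·7 + (7/64)·8 + (1/8)·9 + (7/64)·10 + (3/32)·11 + (5/64)·12 + (1/16)·13 + (3/64)·14 + (1/32)·15 + (1/64)·16 = 9
Expected profit = 9 − 3 = 6 ≈ $6.00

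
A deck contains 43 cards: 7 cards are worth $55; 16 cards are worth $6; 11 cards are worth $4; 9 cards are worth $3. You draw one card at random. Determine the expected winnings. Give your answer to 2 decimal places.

$12.84

E[payout] = (7/43)·55 + (16/43)·6 + (11/43)·4 + (9/43)·3 = 552/43
≈ $12.84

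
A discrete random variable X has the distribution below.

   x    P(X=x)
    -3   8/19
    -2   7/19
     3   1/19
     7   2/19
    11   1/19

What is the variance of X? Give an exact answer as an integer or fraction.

E[X] = (8/19)·(-3) + (7/19)·(-2) + (1/19)·3 + (2/19)·7 + (1/19)·11 = -10/19
E[X²] = (8/19)·9 + (7/19)·4 + (1/19)·9 + (2/19)·49 + (1/19)·121 = 328/19
Var(X) = 328/19 − (-10/19)² = 6132/361

6132/361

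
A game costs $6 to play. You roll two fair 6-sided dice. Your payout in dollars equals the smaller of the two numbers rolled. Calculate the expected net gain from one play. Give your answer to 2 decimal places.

Distribution of the smaller of the two numbers rolled: 1 w.p. 11/36, 2 w.p. 1/4, 3 w.p. 7/36, 4 w.p. 5/36, 5 w.p. 1/12, 6 w.p. 1/36
E[payout] = (11/36)·1 + (1/4)·2 + (7/36)·3 + (5/36)·4 + (1/12)·5 + (1/36)·6 = 91/36
Expected profit = 91/36 − 6 = -125/36 ≈ -$3.47

-$3.47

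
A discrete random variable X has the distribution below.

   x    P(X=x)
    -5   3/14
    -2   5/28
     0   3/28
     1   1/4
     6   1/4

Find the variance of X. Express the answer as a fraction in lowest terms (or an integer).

E[X] = (3/14)·(-5) + (5/28)·(-2) + (3/28)·0 + (1/4)·1 + (1/4)·6 = 9/28
E[X²] = (3/14)·25 + (5/28)·4 + (3/28)·0 + (1/4)·1 + (1/4)·36 = 429/28
Var(X) = 429/28 − (9/28)² = 11931/784

11931/784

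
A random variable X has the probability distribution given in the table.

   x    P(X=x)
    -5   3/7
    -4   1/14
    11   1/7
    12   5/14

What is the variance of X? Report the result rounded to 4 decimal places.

E[X] = (3/7)·(-5) + (1/14)·(-4) + (1/7)·11 + (5/14)·12 = 24/7
E[X²] = (3/7)·25 + (1/14)·16 + (1/7)·121 + (5/14)·144 = 564/7
Var(X) = 564/7 − (24/7)² = 3372/49 ≈ 68.8163

68.8163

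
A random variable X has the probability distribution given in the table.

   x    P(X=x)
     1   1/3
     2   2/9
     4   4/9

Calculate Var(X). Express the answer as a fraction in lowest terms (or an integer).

146/81

E[X] = (1/3)·1 + (2/9)·2 + (4/9)·4 = 23/9
E[X²] = (1/3)·1 + (2/9)·4 + (4/9)·16 = 25/3
Var(X) = 25/3 − (23/9)² = 146/81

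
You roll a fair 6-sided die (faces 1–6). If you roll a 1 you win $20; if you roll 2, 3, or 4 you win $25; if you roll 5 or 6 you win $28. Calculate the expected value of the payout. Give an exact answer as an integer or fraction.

E[payout] = (1/6)·20 + (1/2)·25 + (1/3)·28 = 151/6

151/6 dollars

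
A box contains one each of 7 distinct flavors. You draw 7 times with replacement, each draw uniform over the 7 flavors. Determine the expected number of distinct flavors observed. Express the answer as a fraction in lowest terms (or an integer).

543607/117649

Let Xⱼ=1 if type j appears at least once. P(Xⱼ=1) = 1 − ((7−1)/7)^7 = 543607/823543.
E[#distinct] = 7·543607/823543 = 543607/117649.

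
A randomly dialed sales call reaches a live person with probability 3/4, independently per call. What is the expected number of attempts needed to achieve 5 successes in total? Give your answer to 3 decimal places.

By linearity (sum of 5 independent geometric waits), E[trials] = 5/p = 5/(3/4) = 20/3.
≈ 6.667

6.667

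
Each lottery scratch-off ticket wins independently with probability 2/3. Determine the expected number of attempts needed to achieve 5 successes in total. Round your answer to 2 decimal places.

7.50

By linearity (sum of 5 independent geometric waits), E[trials] = 5/p = 5/(2/3) = 15/2.
≈ 7.50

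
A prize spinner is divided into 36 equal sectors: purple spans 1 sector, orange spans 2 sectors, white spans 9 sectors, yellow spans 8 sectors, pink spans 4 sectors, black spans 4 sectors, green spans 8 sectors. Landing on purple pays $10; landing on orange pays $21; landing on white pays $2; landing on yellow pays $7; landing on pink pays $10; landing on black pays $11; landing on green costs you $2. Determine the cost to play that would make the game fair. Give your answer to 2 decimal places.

$5.39

E[payout] = (1/36)·10 + (2/36)·21 + (9/36)·2 + (8/36)·7 + (4/36)·10 + (4/36)·11 + (8/36)·(-2) = 97/18
Fair fee = E[payout] = 97/18 ≈ $5.39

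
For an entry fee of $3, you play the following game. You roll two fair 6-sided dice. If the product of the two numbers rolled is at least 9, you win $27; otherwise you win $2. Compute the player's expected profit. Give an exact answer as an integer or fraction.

E[payout] = (4/9)·2 + (5/9)·27 = 143/9
Expected profit = 143/9 − 3 = 116/9

116/9 dollars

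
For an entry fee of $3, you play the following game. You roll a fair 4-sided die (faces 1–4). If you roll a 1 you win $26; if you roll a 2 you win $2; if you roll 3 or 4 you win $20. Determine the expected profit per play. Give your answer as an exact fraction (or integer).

$14

E[payout] = (1/4)·2 + (1/2)·20 + (1/4)·26 = 17
Expected profit = 17 − 3 = 14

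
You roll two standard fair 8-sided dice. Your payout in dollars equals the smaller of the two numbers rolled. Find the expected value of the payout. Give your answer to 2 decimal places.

$3.19

Distribution of the smaller of the two numbers rolled: 1 w.p. 15/64, 2 w.p. 13/64, 3 w.p. 11/64, 4 w.p. 9/64, 5 w.p. 7/64, 6 w.p. 5/64, …
E[payout] = (15/64)·1 + (13/64)·2 + (11/64)·3 + (9/64)·4 + (7/64)·5 + (5/64)·6 + (3/64)·7 + (1/64)·8 = 51/16
≈ $3.19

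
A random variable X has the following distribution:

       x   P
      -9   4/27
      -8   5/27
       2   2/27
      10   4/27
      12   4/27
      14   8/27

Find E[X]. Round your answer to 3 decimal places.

4.741

E[X] = (4/27)·(-9) + (5/27)·(-8) + (2/27)·2 + (4/27)·10 + (4/27)·12 + (8/27)·14
     = 128/27 ≈ 4.741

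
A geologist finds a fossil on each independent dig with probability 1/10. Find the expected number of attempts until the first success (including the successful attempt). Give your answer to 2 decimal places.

For a geometric distribution, E[trials] = 1/p = 1/(1/10) = 10.
≈ 10.00

10.00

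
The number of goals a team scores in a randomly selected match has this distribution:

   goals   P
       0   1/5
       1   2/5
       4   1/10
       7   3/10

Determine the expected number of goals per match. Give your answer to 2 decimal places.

E[X] = (1/5)·0 + (2/5)·1 + (1/10)·4 + (3/10)·7
     = 29/10 ≈ 2.90

2.90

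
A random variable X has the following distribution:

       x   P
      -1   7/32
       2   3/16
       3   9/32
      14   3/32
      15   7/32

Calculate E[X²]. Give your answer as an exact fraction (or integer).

2275/32

E[X²] = (7/32)·1 + (3/16)·4 + (9/32)·9 + (3/32)·196 + (7/32)·225
     = 2275/32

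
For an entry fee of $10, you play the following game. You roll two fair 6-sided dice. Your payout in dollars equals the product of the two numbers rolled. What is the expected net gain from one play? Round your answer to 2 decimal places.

Distribution of the product of the two numbers rolled: 1 w.p. 1/36, 2 w.p. 1/18, 3 w.p. 1/18, 4 w.p. 1/12, 5 w.p. 1/18, 6 w.p. 1/9, …
E[payout] = (1/36)·1 + (1/18)·2 + (1/18)·3 + (1/12)·4 + (1/18)·5 + (1/9)·6 + (1/18)·8 + (1/36)·9 + (1/18)·10 + (1/9)·12 + (1/18)·15 + (1/36)·16 + (1/18)·18 + (1/18)·20 + (1/18)·24 + (1/36)·25 + (1/18)·30 + (1/36)·36 = 49/4
Expected profit = 49/4 − 10 = 9/4 ≈ $2.25

$2.25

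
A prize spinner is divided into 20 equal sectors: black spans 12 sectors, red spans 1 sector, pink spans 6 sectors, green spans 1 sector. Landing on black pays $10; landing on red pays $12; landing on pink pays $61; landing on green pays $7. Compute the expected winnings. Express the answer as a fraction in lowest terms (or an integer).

E[payout] = (12/20)·10 + (1/20)·12 + (6/20)·61 + (1/20)·7 = 101/4

101/4 dollars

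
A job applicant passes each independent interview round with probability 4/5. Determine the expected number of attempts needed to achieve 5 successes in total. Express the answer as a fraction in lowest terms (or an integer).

By linearity (sum of 5 independent geometric waits), E[trials] = 5/p = 5/(4/5) = 25/4.

25/4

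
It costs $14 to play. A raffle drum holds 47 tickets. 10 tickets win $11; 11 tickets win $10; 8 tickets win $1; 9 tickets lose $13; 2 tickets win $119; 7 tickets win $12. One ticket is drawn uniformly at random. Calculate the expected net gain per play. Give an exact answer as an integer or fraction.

E[payout] = (10/47)·11 + (11/47)·10 + (8/47)·1 + (9/47)·(-13) + (2/47)·119 + (7/47)·12 = 433/47
Expected profit = 433/47 − 14 = -225/47

-225/47 dollars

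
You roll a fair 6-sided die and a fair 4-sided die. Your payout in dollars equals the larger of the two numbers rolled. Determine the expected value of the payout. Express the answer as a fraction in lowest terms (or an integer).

Distribution of the larger of the two numbers rolled: 1 w.p. 1/24, 2 w.p. 1/8, 3 w.p. 5/24, 4 w.p. 7/24, 5 w.p. 1/6, 6 w.p. 1/6
E[payout] = (1/24)·1 + (1/8)·2 + (5/24)·3 + (7/24)·4 + (1/6)·5 + (1/6)·6 = 47/12

47/12 dollars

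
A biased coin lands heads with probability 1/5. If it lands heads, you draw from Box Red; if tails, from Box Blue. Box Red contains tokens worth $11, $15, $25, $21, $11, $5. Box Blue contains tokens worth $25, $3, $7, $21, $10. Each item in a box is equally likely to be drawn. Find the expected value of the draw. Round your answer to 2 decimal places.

$13.49

E[X | Box Red] = (11 + 15 + 25 + 21 + 11 + 5)/6 = 44/3
E[X | Box Blue] = (25 + 3 + 7 + 21 + 10)/5 = 66/5
E[X] = (1/5)·44/3 + (4/5)·66/5 = 1012/75 ≈ 13.49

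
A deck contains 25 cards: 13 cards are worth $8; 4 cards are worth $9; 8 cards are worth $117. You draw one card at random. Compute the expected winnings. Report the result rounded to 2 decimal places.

E[payout] = (13/25)·8 + (4/25)·9 + (8/25)·117 = 1076/25
≈ $43.04

$43.04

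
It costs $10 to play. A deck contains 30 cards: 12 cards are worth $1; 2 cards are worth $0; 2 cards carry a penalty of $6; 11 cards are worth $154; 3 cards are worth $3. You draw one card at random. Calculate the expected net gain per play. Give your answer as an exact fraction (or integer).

1403/30 dollars

E[payout] = (12/30)·1 + (2/30)·0 + (2/30)·(-6) + (11/30)·154 + (3/30)·3 = 1703/30
Expected profit = 1703/30 − 10 = 1403/30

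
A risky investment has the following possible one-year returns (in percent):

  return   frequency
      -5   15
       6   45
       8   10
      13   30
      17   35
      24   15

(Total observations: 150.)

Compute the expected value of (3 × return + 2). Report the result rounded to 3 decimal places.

34.400

Total = 150, so P(return=-5) = 15/150, etc.
E[3x+2] = (1/10)·(-13) + (3/10)·20 + (1/15)·26 + (1/5)·41 + (7/30)·53 + (1/10)·74
     = 172/5 ≈ 34.400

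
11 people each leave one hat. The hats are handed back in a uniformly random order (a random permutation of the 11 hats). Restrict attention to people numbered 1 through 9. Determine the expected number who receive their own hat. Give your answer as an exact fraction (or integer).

9/11

Let Xᵢ = 1 if person i gets their own hat. For each i, P(Xᵢ=1) = 1/11.
By linearity of expectation, E[X₁+…+X_9] = 9·(1/11) = 9/11.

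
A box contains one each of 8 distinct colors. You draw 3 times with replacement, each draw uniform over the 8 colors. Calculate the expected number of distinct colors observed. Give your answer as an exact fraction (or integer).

Let Xⱼ=1 if type j appears at least once. P(Xⱼ=1) = 1 − ((8−1)/8)^3 = 169/512.
E[#distinct] = 8·169/512 = 169/64.

169/64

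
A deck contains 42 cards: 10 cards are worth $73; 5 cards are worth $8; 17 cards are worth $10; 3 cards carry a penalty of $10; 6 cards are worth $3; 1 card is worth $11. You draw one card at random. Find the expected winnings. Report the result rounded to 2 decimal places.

E[payout] = (10/42)·73 + (5/42)·8 + (17/42)·10 + (3/42)·(-10) + (6/42)·3 + (1/42)·11 = 313/14
≈ $22.36

$22.36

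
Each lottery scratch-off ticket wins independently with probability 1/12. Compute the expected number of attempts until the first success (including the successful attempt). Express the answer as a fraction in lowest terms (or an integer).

12

For a geometric distribution, E[trials] = 1/p = 1/(1/12) = 12.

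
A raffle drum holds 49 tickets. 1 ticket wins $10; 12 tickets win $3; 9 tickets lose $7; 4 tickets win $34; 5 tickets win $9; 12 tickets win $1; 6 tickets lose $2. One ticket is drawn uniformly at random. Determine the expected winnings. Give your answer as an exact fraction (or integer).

E[payout] = (1/49)·10 + (12/49)·3 + (9/49)·(-7) + (4/49)·34 + (5/49)·9 + (12/49)·1 + (6/49)·(-2) = 164/49

164/49 dollars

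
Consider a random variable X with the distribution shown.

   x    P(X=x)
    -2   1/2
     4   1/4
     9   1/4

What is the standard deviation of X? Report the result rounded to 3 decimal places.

4.603

E[X] = 9/4, E[X²] = 105/4
Var(X) = E[X²] − (E[X])² = 105/4 − 81/16 = 339/16
SD(X) = √(339/16) ≈ 4.603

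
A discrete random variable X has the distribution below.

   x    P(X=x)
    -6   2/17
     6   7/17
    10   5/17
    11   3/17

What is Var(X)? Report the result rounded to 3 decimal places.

25.640

E[X] = (2/17)·(-6) + (7/17)·6 + (5/17)·10 + (3/17)·11 = 113/17
E[X²] = (2/17)·36 + (7/17)·36 + (5/17)·100 + (3/17)·121 = 1187/17
Var(X) = 1187/17 − (113/17)² = 7410/289 ≈ 25.640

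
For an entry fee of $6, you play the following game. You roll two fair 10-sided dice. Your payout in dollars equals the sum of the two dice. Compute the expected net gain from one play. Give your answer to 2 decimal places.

Distribution of the sum of the two dice: 2 w.p. 1/100, 3 w.p. 1/50, 4 w.p. 3/100, 5 w.p. 1/25, 6 w.p. 1/20, 7 w.p. 3/50, …
E[payout] = (1/100)·2 + (1/50)·3 + (3/100)·4 + (1/25)·5 + (1/20)·6 + (3/50)·7 + (7/100)·8 + (2/25)·9 + (9/100)·10 + (1/10)·11 + (9/100)·12 + (2/25)·13 + (7/100)·14 + (3/50)·15 + (1/20)·16 + (1/25)·17 + (3/100)·18 + (1/50)·19 + (1/100)·20 = 11
Expected profit = 11 − 6 = 5 ≈ $5.00

$5.00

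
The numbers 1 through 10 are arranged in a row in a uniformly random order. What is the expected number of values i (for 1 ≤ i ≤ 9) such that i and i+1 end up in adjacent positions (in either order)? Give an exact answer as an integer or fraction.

For each i ∈ {1,…,9}, let Xᵢ = 1 if i and i+1 are adjacent. P(Xᵢ=1) = 2·(10−1)!/10! = 2/10.
By linearity, E[ΣXᵢ] = (9)·(2/10) = 9/5.

9/5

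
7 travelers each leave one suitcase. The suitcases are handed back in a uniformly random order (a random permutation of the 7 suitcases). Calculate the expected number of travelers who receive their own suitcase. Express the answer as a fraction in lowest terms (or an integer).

1

Let Xᵢ = 1 if person i gets their own suitcase. For each i, P(Xᵢ=1) = 1/7.
By linearity of expectation, E[X₁+…+X_7] = 7·(1/7) = 1.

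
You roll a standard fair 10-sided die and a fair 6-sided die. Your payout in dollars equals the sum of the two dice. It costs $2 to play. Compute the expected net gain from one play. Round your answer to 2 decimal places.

$7.00

Distribution of the sum of the two dice: 2 w.p. 1/60, 3 w.p. 1/30, 4 w.p. 1/20, 5 w.p. 1/15, 6 w.p. 1/12, 7 w.p. 1/10, …
E[payout] = (1/60)·2 + (1/30)·3 + (1/20)·4 + (1/15)·5 + (1/12)·6 + (1/10)·7 + (1/10)·8 + (1/10)·9 + (1/10)·10 + (1/10)·11 + (1/12)·12 + (1/15)·13 + (1/20)·14 + (1/30)·15 + (1/60)·16 = 9
Expected profit = 9 − 2 = 7 ≈ $7.00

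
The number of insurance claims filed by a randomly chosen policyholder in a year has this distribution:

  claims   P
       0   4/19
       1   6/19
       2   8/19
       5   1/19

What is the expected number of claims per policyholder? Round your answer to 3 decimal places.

1.421

E[X] = (4/19)·0 + (6/19)·1 + (8/19)·2 + (1/19)·5
     = 27/19 ≈ 1.421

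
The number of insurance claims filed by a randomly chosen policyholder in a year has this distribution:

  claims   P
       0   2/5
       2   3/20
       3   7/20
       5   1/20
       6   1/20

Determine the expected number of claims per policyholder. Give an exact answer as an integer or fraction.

E[X] = (2/5)·0 + (3/20)·2 + (7/20)·3 + (1/20)·5 + (1/20)·6
     = 19/10

19/10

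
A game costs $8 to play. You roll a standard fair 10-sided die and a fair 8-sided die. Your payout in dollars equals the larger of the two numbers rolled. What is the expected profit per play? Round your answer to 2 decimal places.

-$1.45

Distribution of the larger of the two numbers rolled: 1 w.p. 1/80, 2 w.p. 3/80, 3 w.p. 1/16, 4 w.p. 7/80, 5 w.p. 9/80, 6 w.p. 11/80, …
E[payout] = (1/80)·1 + (3/80)·2 + (1/16)·3 + (7/80)·4 + (9/80)·5 + (11/80)·6 + (13/80)·7 + (3/16)·8 + (1/10)·9 + (1/10)·10 = 131/20
Expected profit = 131/20 − 8 = -29/20 ≈ -$1.45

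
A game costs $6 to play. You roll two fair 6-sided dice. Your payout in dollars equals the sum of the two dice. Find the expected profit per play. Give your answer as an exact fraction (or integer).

$1

Distribution of the sum of the two dice: 2 w.p. 1/36, 3 w.p. 1/18, 4 w.p. 1/12, 5 w.p. 1/9, 6 w.p. 5/36, 7 w.p. 1/6, …
E[payout] = (1/36)·2 + (1/18)·3 + (1/12)·4 + (1/9)·5 + (5/36)·6 + (1/6)·7 + (5/36)·8 + (1/9)·9 + (1/12)·10 + (1/18)·11 + (1/36)·12 = 7
Expected profit = 7 − 6 = 1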